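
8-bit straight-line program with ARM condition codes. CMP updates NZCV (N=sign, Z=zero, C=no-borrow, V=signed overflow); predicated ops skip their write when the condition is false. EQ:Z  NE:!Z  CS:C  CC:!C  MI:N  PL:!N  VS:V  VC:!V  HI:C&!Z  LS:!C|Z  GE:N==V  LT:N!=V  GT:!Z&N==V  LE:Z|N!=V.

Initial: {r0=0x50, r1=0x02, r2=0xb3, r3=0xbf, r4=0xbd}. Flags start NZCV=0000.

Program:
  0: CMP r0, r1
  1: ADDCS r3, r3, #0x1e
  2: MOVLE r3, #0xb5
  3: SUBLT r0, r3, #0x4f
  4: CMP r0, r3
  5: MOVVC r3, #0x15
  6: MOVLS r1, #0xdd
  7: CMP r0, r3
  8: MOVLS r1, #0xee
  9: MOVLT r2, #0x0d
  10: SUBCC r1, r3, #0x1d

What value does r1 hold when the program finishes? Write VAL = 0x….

VAL = 0xdd

0: ✓ CMP  NZCV=0010
1: ✓ ADDCS  r3←0xdd
2: · MOVLE
3: · SUBLT
4: ✓ CMP  NZCV=0000
5: ✓ MOVVC  r3←0x15
6: ✓ MOVLS  r1←0xdd
7: ✓ CMP  NZCV=0010
8: · MOVLS
9: · MOVLT
10: · SUBCC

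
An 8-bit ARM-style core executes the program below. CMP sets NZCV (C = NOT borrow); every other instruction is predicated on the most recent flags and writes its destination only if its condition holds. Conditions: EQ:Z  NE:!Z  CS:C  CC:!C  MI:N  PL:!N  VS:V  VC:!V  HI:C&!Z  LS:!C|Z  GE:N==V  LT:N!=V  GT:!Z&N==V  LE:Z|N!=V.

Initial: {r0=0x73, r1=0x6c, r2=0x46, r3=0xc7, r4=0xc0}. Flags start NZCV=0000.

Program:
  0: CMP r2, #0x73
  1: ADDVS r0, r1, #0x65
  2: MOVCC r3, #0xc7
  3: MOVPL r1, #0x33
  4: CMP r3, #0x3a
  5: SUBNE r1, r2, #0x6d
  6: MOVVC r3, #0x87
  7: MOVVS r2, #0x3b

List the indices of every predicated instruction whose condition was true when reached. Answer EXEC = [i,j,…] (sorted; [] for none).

EXEC = [2,5,6]

[0] flags=1000 → (cmp)
[1] flags=1000 VS?F → skip
[2] flags=1000 CC?T → r3=0xc7
[3] flags=1000 PL?F → skip
[4] flags=1010 → (cmp)
[5] flags=1010 NE?T → r1=0xd9
[6] flags=1010 VC?T → r3=0x87
[7] flags=1010 VS?F → skip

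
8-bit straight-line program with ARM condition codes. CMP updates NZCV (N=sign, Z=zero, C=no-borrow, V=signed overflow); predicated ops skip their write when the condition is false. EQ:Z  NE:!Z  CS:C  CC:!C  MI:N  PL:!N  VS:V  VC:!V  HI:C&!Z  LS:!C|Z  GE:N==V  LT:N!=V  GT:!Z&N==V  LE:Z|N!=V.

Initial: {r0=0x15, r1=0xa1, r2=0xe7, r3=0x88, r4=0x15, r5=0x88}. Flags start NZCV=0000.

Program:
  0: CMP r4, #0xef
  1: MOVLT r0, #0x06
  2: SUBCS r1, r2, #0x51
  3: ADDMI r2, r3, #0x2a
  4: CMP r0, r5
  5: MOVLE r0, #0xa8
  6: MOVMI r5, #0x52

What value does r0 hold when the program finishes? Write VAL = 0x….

[0] flags=0000 → (cmp)
[1] flags=0000 LT?F → skip
[2] flags=0000 CS?F → skip
[3] flags=0000 MI?F → skip
[4] flags=1001 → (cmp)
[5] flags=1001 LE?F → skip
[6] flags=1001 MI?T → r5=0x52

VAL = 0x15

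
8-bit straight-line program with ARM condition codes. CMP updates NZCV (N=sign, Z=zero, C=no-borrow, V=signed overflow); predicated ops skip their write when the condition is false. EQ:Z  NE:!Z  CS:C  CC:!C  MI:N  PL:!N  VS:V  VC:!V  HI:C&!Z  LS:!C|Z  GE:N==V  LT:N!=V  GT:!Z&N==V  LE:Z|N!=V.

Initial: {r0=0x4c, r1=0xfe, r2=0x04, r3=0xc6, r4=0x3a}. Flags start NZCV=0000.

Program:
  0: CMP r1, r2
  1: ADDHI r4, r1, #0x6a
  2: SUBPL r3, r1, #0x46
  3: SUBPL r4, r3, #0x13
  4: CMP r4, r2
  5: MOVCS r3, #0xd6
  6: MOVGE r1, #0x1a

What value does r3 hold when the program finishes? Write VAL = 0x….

VAL = 0xd6

0: ✓ CMP  NZCV=1010
1: ✓ ADDHI  r4←0x68
2: · SUBPL
3: · SUBPL
4: ✓ CMP  NZCV=0010
5: ✓ MOVCS  r3←0xd6
6: ✓ MOVGE  r1←0x1a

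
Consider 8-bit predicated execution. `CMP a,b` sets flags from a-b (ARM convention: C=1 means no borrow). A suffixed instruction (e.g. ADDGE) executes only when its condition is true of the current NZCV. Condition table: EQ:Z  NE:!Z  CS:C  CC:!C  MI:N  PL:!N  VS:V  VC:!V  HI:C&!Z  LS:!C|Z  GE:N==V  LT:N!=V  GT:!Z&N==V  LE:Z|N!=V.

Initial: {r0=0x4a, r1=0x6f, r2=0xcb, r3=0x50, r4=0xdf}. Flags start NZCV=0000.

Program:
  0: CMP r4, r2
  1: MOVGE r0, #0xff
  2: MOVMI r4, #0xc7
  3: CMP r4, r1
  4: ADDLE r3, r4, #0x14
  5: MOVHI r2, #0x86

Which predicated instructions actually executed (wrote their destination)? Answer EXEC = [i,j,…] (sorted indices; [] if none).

EXEC = [1,4,5]

0: ✓ CMP  NZCV=0010
1: ✓ MOVGE  r0←0xff
2: · MOVMI
3: ✓ CMP  NZCV=0011
4: ✓ ADDLE  r3←0xf3
5: ✓ MOVHI  r2←0x86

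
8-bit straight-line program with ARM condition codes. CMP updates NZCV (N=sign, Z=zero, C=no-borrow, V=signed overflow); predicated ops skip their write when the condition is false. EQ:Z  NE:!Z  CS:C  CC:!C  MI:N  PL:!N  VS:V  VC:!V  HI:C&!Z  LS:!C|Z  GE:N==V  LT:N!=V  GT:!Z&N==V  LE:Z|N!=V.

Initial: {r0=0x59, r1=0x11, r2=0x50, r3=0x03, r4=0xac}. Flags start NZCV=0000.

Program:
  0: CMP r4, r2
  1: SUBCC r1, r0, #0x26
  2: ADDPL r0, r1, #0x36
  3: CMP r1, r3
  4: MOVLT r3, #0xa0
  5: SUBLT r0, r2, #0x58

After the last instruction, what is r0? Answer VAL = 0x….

[0] flags=0011 → (cmp)
[1] flags=0011 CC?F → skip
[2] flags=0011 PL?T → r0=0x47
[3] flags=0010 → (cmp)
[4] flags=0010 LT?F → skip
[5] flags=0010 LT?F → skip

VAL = 0x47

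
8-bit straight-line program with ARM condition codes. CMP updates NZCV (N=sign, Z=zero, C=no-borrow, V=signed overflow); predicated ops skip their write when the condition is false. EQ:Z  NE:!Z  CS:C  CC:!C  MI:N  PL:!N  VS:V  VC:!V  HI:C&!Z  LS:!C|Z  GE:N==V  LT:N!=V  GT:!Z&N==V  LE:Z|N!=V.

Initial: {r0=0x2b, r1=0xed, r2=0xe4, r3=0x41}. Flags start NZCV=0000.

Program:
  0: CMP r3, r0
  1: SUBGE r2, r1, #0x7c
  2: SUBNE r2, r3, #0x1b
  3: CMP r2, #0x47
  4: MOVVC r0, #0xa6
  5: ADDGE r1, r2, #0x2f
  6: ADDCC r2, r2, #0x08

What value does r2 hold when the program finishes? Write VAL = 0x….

VAL = 0x2e

0: ✓ CMP  NZCV=0010
1: ✓ SUBGE  r2←0x71
2: ✓ SUBNE  r2←0x26
3: ✓ CMP  NZCV=1000
4: ✓ MOVVC  r0←0xa6
5: · ADDGE
6: ✓ ADDCC  r2←0x2e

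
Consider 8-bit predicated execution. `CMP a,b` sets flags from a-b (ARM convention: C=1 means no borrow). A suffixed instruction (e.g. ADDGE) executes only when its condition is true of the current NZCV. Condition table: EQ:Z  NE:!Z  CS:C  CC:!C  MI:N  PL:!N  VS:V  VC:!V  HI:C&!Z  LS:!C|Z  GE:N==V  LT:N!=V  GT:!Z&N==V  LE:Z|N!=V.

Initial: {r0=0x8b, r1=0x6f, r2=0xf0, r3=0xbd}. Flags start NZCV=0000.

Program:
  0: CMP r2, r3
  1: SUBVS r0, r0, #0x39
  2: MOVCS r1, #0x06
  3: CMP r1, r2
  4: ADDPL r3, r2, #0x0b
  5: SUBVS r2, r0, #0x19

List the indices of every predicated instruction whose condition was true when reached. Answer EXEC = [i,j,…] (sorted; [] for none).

EXEC = [2,4]

0: ✓ CMP  NZCV=0010
1: · SUBVS
2: ✓ MOVCS  r1←0x06
3: ✓ CMP  NZCV=0000
4: ✓ ADDPL  r3←0xfb
5: · SUBVS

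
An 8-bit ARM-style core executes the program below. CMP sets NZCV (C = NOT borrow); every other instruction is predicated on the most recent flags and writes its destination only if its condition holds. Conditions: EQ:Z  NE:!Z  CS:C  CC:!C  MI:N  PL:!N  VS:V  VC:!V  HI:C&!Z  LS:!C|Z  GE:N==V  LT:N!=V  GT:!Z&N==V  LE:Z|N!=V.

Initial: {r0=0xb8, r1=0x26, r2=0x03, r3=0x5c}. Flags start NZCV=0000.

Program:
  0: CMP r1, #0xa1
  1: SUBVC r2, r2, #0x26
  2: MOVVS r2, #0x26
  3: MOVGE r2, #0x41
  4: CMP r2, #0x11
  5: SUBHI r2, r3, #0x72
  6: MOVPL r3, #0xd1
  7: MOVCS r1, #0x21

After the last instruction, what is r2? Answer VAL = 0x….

VAL = 0xea

0: ✓ CMP  NZCV=1001
1: · SUBVC
2: ✓ MOVVS  r2←0x26
3: ✓ MOVGE  r2←0x41
4: ✓ CMP  NZCV=0010
5: ✓ SUBHI  r2←0xea
6: ✓ MOVPL  r3←0xd1
7: ✓ MOVCS  r1←0x21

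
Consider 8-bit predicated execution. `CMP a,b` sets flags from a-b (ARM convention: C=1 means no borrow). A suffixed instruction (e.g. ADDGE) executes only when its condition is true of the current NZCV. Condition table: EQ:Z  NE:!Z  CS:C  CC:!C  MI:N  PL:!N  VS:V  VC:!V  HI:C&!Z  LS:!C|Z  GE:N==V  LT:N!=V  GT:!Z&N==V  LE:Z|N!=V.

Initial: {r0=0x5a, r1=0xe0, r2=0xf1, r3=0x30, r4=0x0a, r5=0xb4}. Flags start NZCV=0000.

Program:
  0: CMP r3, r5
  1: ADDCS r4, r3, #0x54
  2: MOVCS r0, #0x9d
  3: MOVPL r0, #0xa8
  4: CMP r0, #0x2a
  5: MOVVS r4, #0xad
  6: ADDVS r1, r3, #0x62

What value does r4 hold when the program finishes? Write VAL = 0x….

0: ✓ CMP  NZCV=0000
1: · ADDCS
2: · MOVCS
3: ✓ MOVPL  r0←0xa8
4: ✓ CMP  NZCV=0011
5: ✓ MOVVS  r4←0xad
6: ✓ ADDVS  r1←0x92

VAL = 0xad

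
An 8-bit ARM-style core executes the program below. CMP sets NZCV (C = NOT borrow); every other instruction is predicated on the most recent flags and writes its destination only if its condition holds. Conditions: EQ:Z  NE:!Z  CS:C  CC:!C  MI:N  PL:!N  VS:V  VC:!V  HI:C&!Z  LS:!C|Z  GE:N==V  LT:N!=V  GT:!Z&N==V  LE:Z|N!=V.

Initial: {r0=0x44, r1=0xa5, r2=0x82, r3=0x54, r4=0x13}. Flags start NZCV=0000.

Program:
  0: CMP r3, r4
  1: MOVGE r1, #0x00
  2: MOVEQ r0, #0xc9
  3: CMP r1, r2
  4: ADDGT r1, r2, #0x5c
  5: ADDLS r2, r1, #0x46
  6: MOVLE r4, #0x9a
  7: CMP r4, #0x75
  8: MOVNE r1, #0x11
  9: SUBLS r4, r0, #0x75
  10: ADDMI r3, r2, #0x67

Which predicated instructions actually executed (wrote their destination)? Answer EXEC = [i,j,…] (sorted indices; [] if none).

EXEC = [1,4,5,8,9,10]

[0] flags=0010 → (cmp)
[1] flags=0010 GE?T → r1=0x00
[2] flags=0010 EQ?F → skip
[3] flags=0000 → (cmp)
[4] flags=0000 GT?T → r1=0xde
[5] flags=0000 LS?T → r2=0x24
[6] flags=0000 LE?F → skip
[7] flags=1000 → (cmp)
[8] flags=1000 NE?T → r1=0x11
[9] flags=1000 LS?T → r4=0xcf
[10] flags=1000 MI?T → r3=0x8b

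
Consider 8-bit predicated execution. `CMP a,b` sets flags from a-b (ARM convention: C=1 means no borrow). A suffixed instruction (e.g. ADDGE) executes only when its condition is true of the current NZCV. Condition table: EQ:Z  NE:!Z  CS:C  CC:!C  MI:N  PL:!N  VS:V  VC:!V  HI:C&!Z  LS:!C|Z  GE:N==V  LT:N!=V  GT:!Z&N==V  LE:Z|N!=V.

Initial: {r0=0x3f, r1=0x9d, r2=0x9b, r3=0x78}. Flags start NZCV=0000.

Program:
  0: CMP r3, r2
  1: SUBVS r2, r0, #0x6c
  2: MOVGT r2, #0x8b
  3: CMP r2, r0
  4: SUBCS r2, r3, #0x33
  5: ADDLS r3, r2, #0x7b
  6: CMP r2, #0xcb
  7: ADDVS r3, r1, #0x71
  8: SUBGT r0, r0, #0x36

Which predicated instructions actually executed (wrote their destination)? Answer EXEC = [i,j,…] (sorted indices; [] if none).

EXEC = [1,2,4,8]

[0] flags=1001 → (cmp)
[1] flags=1001 VS?T → r2=0xd3
[2] flags=1001 GT?T → r2=0x8b
[3] flags=0011 → (cmp)
[4] flags=0011 CS?T → r2=0x45
[5] flags=0011 LS?F → skip
[6] flags=0000 → (cmp)
[7] flags=0000 VS?F → skip
[8] flags=0000 GT?T → r0=0x09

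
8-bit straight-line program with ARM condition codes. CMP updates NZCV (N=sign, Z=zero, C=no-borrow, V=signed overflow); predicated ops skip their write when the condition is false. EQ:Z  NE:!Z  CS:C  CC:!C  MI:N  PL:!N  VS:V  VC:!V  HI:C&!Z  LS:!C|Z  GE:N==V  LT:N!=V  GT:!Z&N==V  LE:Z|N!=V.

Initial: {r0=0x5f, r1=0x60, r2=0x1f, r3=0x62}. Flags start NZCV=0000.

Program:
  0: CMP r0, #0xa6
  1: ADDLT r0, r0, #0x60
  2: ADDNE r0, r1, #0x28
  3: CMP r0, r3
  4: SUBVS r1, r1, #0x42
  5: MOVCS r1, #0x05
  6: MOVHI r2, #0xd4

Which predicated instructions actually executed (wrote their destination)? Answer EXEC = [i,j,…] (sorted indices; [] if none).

EXEC = [2,4,5,6]

0: ✓ CMP  NZCV=1001
1: · ADDLT
2: ✓ ADDNE  r0←0x88
3: ✓ CMP  NZCV=0011
4: ✓ SUBVS  r1←0x1e
5: ✓ MOVCS  r1←0x05
6: ✓ MOVHI  r2←0xd4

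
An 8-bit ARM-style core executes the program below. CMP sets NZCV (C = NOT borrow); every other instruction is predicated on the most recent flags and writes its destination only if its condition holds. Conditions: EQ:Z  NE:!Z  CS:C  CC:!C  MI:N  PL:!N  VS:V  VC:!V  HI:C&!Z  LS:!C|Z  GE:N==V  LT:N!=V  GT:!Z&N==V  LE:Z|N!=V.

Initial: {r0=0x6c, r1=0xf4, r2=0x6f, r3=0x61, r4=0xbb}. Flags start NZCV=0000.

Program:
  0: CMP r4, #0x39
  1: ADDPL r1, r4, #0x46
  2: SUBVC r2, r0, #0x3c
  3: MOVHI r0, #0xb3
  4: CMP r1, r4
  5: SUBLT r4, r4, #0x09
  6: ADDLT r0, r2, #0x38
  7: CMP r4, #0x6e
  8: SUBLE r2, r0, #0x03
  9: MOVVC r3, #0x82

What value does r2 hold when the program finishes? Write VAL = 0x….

VAL = 0xb0

0: ✓ CMP  NZCV=1010
1: · ADDPL
2: ✓ SUBVC  r2←0x30
3: ✓ MOVHI  r0←0xb3
4: ✓ CMP  NZCV=0010
5: · SUBLT
6: · ADDLT
7: ✓ CMP  NZCV=0011
8: ✓ SUBLE  r2←0xb0
9: · MOVVC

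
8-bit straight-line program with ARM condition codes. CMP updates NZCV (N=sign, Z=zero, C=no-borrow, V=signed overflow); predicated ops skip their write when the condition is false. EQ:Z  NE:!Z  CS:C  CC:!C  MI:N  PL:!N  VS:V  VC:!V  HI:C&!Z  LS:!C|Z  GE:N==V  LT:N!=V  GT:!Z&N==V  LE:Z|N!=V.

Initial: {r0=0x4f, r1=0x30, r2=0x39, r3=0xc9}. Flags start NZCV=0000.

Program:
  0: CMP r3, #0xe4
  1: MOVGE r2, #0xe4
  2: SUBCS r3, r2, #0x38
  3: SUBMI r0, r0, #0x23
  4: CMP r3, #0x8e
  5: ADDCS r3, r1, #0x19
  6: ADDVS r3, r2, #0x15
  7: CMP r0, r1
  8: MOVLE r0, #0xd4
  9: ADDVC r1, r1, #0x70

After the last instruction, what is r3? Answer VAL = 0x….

[0] flags=1000 → (cmp)
[1] flags=1000 GE?F → skip
[2] flags=1000 CS?F → skip
[3] flags=1000 MI?T → r0=0x2c
[4] flags=0010 → (cmp)
[5] flags=0010 CS?T → r3=0x49
[6] flags=0010 VS?F → skip
[7] flags=1000 → (cmp)
[8] flags=1000 LE?T → r0=0xd4
[9] flags=1000 VC?T → r1=0xa0

VAL = 0x49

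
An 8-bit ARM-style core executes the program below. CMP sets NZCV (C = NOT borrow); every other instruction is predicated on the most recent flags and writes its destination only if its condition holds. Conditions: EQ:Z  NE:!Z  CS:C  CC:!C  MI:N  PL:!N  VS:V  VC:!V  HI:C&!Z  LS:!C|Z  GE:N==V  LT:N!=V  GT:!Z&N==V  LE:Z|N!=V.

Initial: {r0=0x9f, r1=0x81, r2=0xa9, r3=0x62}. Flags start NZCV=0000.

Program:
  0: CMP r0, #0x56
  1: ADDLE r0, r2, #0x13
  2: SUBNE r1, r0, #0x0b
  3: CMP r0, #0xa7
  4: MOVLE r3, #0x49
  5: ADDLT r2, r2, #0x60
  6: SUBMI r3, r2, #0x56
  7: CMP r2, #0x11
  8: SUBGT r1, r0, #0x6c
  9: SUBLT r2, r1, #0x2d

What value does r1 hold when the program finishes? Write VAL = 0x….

0: ✓ CMP  NZCV=0011
1: ✓ ADDLE  r0←0xbc
2: ✓ SUBNE  r1←0xb1
3: ✓ CMP  NZCV=0010
4: · MOVLE
5: · ADDLT
6: · SUBMI
7: ✓ CMP  NZCV=1010
8: · SUBGT
9: ✓ SUBLT  r2←0x84

VAL = 0xb1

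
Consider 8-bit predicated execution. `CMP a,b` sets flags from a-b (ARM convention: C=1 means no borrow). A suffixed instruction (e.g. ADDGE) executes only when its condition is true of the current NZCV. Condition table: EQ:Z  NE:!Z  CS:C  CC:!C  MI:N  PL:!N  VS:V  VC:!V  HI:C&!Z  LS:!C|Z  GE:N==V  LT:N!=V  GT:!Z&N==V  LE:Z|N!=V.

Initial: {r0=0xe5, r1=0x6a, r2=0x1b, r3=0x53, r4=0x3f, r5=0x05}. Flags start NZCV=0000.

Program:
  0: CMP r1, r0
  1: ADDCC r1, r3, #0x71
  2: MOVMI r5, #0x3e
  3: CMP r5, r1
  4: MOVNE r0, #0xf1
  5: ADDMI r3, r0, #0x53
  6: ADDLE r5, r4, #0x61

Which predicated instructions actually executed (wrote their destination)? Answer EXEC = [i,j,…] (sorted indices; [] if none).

EXEC = [1,2,4]

[0] flags=1001 → (cmp)
[1] flags=1001 CC?T → r1=0xc4
[2] flags=1001 MI?T → r5=0x3e
[3] flags=0000 → (cmp)
[4] flags=0000 NE?T → r0=0xf1
[5] flags=0000 MI?F → skip
[6] flags=0000 LE?F → skip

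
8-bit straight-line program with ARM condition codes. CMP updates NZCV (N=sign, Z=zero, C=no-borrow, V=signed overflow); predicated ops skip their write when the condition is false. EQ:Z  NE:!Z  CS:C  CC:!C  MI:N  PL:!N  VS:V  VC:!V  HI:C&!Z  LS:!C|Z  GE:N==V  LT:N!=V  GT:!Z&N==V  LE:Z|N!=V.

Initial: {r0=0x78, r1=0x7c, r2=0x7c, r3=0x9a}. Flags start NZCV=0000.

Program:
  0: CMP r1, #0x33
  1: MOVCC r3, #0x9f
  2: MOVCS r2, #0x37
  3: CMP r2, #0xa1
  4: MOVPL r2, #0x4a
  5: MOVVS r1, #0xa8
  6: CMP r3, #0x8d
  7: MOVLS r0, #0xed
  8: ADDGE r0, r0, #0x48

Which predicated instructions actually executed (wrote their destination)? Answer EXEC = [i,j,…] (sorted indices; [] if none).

[0] flags=0010 → (cmp)
[1] flags=0010 CC?F → skip
[2] flags=0010 CS?T → r2=0x37
[3] flags=1001 → (cmp)
[4] flags=1001 PL?F → skip
[5] flags=1001 VS?T → r1=0xa8
[6] flags=0010 → (cmp)
[7] flags=0010 LS?F → skip
[8] flags=0010 GE?T → r0=0xc0

EXEC = [2,5,8]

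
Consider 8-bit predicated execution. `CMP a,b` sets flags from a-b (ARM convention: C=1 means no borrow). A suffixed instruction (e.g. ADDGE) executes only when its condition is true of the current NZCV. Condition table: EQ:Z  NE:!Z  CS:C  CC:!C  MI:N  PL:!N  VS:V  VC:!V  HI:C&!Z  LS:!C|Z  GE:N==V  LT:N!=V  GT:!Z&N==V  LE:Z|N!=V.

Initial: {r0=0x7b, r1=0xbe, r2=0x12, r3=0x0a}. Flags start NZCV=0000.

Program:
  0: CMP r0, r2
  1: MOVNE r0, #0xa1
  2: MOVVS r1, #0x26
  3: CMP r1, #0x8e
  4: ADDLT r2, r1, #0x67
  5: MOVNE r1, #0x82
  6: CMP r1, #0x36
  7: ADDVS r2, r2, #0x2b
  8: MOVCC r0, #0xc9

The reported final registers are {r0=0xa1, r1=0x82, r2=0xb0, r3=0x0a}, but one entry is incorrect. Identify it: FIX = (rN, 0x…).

0: ✓ CMP  NZCV=0010
1: ✓ MOVNE  r0←0xa1
2: · MOVVS
3: ✓ CMP  NZCV=0010
4: · ADDLT
5: ✓ MOVNE  r1←0x82
6: ✓ CMP  NZCV=0011
7: ✓ ADDVS  r2←0x3d
8: · MOVCC

FIX = (r2, 0x3d)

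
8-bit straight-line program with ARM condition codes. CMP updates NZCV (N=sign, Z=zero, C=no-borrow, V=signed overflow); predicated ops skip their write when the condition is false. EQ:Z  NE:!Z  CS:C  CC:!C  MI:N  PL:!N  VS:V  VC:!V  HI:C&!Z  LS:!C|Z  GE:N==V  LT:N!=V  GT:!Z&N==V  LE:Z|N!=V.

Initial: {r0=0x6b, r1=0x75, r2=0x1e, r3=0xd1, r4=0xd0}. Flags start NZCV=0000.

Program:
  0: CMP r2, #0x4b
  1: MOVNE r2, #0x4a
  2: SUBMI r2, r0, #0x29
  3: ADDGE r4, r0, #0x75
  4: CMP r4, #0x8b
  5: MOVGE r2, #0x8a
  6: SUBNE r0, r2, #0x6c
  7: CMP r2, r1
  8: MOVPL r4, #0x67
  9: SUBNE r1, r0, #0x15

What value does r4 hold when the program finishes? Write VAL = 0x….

0: ✓ CMP  NZCV=1000
1: ✓ MOVNE  r2←0x4a
2: ✓ SUBMI  r2←0x42
3: · ADDGE
4: ✓ CMP  NZCV=0010
5: ✓ MOVGE  r2←0x8a
6: ✓ SUBNE  r0←0x1e
7: ✓ CMP  NZCV=0011
8: ✓ MOVPL  r4←0x67
9: ✓ SUBNE  r1←0x09

VAL = 0x67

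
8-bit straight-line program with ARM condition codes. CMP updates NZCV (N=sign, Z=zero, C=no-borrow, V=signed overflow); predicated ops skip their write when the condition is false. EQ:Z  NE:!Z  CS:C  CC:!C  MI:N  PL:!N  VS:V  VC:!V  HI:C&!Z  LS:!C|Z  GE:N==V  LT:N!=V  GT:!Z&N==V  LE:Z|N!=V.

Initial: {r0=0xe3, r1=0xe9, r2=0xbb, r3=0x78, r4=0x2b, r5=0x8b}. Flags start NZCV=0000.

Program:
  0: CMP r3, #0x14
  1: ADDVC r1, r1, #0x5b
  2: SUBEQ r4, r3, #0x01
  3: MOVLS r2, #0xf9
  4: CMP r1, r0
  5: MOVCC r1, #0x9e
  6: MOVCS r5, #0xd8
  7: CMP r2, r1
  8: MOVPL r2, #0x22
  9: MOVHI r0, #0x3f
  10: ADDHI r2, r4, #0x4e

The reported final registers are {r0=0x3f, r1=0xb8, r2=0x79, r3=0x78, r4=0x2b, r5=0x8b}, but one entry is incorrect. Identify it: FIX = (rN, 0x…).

FIX = (r1, 0x9e)

[0] flags=0010 → (cmp)
[1] flags=0010 VC?T → r1=0x44
[2] flags=0010 EQ?F → skip
[3] flags=0010 LS?F → skip
[4] flags=0000 → (cmp)
[5] flags=0000 CC?T → r1=0x9e
[6] flags=0000 CS?F → skip
[7] flags=0010 → (cmp)
[8] flags=0010 PL?T → r2=0x22
[9] flags=0010 HI?T → r0=0x3f
[10] flags=0010 HI?T → r2=0x79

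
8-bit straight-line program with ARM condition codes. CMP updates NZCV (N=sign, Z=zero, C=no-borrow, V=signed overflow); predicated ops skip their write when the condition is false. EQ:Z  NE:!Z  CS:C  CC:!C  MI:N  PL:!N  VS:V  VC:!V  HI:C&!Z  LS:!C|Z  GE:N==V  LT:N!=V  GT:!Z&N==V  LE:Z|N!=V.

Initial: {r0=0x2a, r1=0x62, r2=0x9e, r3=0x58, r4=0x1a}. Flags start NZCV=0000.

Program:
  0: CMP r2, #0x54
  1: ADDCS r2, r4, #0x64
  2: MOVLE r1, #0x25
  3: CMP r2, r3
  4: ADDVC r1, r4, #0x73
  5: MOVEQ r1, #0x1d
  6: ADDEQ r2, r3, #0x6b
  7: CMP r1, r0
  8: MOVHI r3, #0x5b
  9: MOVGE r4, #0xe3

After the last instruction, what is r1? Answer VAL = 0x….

[0] flags=0011 → (cmp)
[1] flags=0011 CS?T → r2=0x7e
[2] flags=0011 LE?T → r1=0x25
[3] flags=0010 → (cmp)
[4] flags=0010 VC?T → r1=0x8d
[5] flags=0010 EQ?F → skip
[6] flags=0010 EQ?F → skip
[7] flags=0011 → (cmp)
[8] flags=0011 HI?T → r3=0x5b
[9] flags=0011 GE?F → skip

VAL = 0x8d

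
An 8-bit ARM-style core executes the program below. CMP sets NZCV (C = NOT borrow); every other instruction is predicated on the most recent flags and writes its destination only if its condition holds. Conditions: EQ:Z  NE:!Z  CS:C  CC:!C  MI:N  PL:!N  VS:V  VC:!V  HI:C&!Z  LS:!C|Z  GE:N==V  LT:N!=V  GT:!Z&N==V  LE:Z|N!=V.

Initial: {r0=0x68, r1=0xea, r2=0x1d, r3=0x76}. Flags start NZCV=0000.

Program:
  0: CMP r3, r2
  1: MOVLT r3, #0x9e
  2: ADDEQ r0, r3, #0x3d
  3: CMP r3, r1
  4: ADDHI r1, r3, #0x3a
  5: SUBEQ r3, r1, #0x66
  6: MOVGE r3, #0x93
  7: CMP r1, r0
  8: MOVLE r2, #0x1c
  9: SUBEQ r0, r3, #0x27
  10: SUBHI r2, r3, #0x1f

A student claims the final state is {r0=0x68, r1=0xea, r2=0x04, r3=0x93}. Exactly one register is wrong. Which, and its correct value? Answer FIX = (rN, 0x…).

FIX = (r2, 0x74)

0: ✓ CMP  NZCV=0010
1: · MOVLT
2: · ADDEQ
3: ✓ CMP  NZCV=1001
4: · ADDHI
5: · SUBEQ
6: ✓ MOVGE  r3←0x93
7: ✓ CMP  NZCV=1010
8: ✓ MOVLE  r2←0x1c
9: · SUBEQ
10: ✓ SUBHI  r2←0x74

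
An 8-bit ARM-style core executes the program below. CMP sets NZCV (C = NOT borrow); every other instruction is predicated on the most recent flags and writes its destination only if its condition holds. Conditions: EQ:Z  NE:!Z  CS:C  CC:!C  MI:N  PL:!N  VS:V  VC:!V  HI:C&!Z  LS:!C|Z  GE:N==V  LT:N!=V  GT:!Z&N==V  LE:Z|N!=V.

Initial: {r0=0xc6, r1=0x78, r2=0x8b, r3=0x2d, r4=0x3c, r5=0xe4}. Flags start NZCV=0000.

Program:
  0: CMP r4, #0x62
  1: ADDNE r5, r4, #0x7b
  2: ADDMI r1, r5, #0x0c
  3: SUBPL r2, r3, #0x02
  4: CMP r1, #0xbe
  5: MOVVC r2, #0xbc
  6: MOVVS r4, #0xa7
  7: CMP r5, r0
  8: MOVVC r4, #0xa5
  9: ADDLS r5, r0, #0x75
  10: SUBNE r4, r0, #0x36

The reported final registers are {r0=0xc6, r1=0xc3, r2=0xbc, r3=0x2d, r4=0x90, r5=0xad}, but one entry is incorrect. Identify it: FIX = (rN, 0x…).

0: ✓ CMP  NZCV=1000
1: ✓ ADDNE  r5←0xb7
2: ✓ ADDMI  r1←0xc3
3: · SUBPL
4: ✓ CMP  NZCV=0010
5: ✓ MOVVC  r2←0xbc
6: · MOVVS
7: ✓ CMP  NZCV=1000
8: ✓ MOVVC  r4←0xa5
9: ✓ ADDLS  r5←0x3b
10: ✓ SUBNE  r4←0x90

FIX = (r5, 0x3b)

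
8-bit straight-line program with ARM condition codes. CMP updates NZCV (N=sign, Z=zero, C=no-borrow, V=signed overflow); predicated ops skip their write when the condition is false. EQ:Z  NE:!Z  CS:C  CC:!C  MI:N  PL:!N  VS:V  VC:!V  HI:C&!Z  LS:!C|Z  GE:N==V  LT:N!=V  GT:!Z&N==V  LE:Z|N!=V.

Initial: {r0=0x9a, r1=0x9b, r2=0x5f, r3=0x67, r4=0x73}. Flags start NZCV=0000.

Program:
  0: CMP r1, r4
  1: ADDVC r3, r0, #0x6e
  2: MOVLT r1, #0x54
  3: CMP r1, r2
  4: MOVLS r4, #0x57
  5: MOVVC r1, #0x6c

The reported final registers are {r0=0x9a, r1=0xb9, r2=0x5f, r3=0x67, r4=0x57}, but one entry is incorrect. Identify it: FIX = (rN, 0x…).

FIX = (r1, 0x6c)

[0] flags=0011 → (cmp)
[1] flags=0011 VC?F → skip
[2] flags=0011 LT?T → r1=0x54
[3] flags=1000 → (cmp)
[4] flags=1000 LS?T → r4=0x57
[5] flags=1000 VC?T → r1=0x6c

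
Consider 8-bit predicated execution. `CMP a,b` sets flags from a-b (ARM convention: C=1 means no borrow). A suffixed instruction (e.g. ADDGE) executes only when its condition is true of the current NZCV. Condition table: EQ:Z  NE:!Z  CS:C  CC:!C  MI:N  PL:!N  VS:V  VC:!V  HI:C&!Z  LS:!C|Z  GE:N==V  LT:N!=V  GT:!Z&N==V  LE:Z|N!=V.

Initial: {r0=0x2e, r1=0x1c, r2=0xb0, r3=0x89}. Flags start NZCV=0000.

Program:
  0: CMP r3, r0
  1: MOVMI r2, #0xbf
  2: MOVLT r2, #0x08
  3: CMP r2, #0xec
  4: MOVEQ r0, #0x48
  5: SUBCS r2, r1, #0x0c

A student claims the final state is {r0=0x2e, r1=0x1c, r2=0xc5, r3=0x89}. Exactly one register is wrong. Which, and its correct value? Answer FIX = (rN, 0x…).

FIX = (r2, 0x08)

0: ✓ CMP  NZCV=0011
1: · MOVMI
2: ✓ MOVLT  r2←0x08
3: ✓ CMP  NZCV=0000
4: · MOVEQ
5: · SUBCS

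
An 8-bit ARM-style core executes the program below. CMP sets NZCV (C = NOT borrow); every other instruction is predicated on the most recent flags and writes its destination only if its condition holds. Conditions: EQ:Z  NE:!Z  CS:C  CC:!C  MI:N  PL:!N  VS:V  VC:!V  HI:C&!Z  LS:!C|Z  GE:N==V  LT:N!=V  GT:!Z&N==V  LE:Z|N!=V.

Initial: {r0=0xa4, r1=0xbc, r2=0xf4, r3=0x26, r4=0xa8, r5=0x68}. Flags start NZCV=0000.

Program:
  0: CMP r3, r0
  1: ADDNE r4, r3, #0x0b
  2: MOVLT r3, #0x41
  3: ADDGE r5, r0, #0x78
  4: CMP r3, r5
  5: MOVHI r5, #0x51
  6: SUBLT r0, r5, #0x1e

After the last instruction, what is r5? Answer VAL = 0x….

[0] flags=1001 → (cmp)
[1] flags=1001 NE?T → r4=0x31
[2] flags=1001 LT?F → skip
[3] flags=1001 GE?T → r5=0x1c
[4] flags=0010 → (cmp)
[5] flags=0010 HI?T → r5=0x51
[6] flags=0010 LT?F → skip

VAL = 0x51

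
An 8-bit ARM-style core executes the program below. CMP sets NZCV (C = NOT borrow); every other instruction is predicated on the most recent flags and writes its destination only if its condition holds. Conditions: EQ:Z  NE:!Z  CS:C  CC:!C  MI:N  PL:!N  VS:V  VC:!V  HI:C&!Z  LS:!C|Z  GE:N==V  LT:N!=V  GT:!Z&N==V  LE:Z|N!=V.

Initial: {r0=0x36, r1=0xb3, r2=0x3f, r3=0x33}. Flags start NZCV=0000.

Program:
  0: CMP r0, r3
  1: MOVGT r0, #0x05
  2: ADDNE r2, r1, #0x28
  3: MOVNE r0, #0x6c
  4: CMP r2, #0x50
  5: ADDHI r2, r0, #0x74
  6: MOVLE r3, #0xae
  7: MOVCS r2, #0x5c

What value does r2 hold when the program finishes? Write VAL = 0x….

VAL = 0x5c

0: ✓ CMP  NZCV=0010
1: ✓ MOVGT  r0←0x05
2: ✓ ADDNE  r2←0xdb
3: ✓ MOVNE  r0←0x6c
4: ✓ CMP  NZCV=1010
5: ✓ ADDHI  r2←0xe0
6: ✓ MOVLE  r3←0xae
7: ✓ MOVCS  r2←0x5c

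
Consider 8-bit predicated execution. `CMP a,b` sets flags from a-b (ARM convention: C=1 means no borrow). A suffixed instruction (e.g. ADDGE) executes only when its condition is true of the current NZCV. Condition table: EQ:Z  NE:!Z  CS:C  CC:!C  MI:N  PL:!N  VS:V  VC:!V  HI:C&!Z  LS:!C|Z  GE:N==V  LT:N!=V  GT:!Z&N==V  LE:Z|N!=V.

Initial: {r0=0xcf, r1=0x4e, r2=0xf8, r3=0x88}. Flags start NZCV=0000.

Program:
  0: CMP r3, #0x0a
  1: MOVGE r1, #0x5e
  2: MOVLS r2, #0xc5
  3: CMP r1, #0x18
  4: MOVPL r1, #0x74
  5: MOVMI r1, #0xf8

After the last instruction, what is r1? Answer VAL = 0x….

VAL = 0x74

0: ✓ CMP  NZCV=0011
1: · MOVGE
2: · MOVLS
3: ✓ CMP  NZCV=0010
4: ✓ MOVPL  r1←0x74
5: · MOVMI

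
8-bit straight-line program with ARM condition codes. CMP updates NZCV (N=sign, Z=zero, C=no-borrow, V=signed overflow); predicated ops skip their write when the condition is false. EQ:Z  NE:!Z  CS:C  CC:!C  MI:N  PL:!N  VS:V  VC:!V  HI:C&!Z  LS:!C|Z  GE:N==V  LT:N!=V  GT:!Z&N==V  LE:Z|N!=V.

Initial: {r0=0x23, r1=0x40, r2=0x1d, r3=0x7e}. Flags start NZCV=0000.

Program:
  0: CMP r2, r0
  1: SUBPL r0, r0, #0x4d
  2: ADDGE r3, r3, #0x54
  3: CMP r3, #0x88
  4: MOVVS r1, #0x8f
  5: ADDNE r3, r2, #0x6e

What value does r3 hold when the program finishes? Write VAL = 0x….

VAL = 0x8b

0: ✓ CMP  NZCV=1000
1: · SUBPL
2: · ADDGE
3: ✓ CMP  NZCV=1001
4: ✓ MOVVS  r1←0x8f
5: ✓ ADDNE  r3←0x8b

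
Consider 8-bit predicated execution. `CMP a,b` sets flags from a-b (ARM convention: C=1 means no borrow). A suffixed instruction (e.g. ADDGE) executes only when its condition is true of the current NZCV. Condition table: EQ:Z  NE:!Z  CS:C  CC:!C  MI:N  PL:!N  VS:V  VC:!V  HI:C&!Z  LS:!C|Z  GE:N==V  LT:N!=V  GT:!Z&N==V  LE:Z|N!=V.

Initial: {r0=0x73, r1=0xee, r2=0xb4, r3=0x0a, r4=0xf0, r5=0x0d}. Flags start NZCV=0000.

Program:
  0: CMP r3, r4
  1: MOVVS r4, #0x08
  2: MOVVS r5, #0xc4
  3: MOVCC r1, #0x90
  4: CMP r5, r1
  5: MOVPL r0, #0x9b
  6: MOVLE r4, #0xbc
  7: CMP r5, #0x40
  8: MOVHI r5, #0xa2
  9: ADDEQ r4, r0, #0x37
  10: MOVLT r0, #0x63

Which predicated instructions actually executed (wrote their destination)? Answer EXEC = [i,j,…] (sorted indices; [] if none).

EXEC = [3,5,10]

[0] flags=0000 → (cmp)
[1] flags=0000 VS?F → skip
[2] flags=0000 VS?F → skip
[3] flags=0000 CC?T → r1=0x90
[4] flags=0000 → (cmp)
[5] flags=0000 PL?T → r0=0x9b
[6] flags=0000 LE?F → skip
[7] flags=1000 → (cmp)
[8] flags=1000 HI?F → skip
[9] flags=1000 EQ?F → skip
[10] flags=1000 LT?T → r0=0x63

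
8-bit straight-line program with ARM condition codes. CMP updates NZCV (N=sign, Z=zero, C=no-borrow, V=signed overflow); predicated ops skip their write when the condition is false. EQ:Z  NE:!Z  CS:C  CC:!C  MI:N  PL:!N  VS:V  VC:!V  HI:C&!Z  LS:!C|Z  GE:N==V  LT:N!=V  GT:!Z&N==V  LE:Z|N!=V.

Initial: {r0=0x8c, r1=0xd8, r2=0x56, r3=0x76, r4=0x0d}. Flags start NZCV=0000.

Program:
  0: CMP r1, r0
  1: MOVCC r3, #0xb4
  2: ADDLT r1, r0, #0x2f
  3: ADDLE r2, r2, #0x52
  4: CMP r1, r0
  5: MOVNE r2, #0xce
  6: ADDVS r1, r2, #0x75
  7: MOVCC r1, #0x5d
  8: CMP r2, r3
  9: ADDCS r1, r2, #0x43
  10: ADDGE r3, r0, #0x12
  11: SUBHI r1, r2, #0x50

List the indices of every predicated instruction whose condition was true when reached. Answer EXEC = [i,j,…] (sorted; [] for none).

0: ✓ CMP  NZCV=0010
1: · MOVCC
2: · ADDLT
3: · ADDLE
4: ✓ CMP  NZCV=0010
5: ✓ MOVNE  r2←0xce
6: · ADDVS
7: · MOVCC
8: ✓ CMP  NZCV=0011
9: ✓ ADDCS  r1←0x11
10: · ADDGE
11: ✓ SUBHI  r1←0x7e

EXEC = [5,9,11]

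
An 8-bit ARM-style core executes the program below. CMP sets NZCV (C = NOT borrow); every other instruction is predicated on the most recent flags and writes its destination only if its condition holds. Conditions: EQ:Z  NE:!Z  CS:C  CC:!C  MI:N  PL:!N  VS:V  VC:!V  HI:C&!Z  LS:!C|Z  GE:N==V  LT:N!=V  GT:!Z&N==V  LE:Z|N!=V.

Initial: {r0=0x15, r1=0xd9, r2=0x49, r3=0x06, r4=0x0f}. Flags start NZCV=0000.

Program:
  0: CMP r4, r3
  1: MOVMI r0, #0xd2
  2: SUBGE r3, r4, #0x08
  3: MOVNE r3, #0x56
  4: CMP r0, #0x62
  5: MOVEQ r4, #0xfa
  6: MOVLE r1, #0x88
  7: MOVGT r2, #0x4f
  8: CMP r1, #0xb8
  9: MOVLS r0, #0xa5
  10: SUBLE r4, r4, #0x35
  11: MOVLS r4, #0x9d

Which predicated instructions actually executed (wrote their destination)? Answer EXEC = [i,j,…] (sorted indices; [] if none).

0: ✓ CMP  NZCV=0010
1: · MOVMI
2: ✓ SUBGE  r3←0x07
3: ✓ MOVNE  r3←0x56
4: ✓ CMP  NZCV=1000
5: · MOVEQ
6: ✓ MOVLE  r1←0x88
7: · MOVGT
8: ✓ CMP  NZCV=1000
9: ✓ MOVLS  r0←0xa5
10: ✓ SUBLE  r4←0xda
11: ✓ MOVLS  r4←0x9d

EXEC = [2,3,6,9,10,11]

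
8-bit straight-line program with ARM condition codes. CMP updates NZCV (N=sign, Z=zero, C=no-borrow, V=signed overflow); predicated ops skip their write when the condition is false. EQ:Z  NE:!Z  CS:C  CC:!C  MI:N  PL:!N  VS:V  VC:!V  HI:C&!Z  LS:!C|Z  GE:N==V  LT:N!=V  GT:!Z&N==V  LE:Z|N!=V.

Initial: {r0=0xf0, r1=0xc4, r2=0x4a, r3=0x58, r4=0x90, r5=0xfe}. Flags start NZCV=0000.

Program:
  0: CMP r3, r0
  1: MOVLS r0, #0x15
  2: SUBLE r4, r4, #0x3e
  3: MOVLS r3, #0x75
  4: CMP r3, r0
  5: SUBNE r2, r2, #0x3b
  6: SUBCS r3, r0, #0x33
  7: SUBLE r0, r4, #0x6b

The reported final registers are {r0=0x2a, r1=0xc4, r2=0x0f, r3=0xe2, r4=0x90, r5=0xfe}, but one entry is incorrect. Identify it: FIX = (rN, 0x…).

[0] flags=0000 → (cmp)
[1] flags=0000 LS?T → r0=0x15
[2] flags=0000 LE?F → skip
[3] flags=0000 LS?T → r3=0x75
[4] flags=0010 → (cmp)
[5] flags=0010 NE?T → r2=0x0f
[6] flags=0010 CS?T → r3=0xe2
[7] flags=0010 LE?F → skip

FIX = (r0, 0x15)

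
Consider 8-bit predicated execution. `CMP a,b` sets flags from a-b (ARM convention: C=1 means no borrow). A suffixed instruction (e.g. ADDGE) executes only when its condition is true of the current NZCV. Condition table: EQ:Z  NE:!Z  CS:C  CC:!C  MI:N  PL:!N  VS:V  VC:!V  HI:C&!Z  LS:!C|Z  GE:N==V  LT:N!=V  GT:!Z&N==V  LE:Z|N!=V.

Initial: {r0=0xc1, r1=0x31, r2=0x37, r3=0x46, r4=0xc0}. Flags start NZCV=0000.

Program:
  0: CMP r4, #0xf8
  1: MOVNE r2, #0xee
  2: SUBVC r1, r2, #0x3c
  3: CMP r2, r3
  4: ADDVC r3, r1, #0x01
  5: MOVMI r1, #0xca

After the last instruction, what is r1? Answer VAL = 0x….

0: ✓ CMP  NZCV=1000
1: ✓ MOVNE  r2←0xee
2: ✓ SUBVC  r1←0xb2
3: ✓ CMP  NZCV=1010
4: ✓ ADDVC  r3←0xb3
5: ✓ MOVMI  r1←0xca

VAL = 0xca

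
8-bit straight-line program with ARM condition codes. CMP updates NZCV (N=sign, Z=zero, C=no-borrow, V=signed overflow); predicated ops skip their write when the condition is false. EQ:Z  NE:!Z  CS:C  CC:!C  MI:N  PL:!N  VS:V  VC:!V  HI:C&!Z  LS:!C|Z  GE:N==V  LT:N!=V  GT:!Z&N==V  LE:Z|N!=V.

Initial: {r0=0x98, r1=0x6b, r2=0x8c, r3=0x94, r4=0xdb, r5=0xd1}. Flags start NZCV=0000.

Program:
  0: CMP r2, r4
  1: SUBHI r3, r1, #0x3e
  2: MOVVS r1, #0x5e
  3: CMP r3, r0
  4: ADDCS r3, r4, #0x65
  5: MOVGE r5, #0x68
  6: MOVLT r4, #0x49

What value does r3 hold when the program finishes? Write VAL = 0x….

VAL = 0x94

[0] flags=1000 → (cmp)
[1] flags=1000 HI?F → skip
[2] flags=1000 VS?F → skip
[3] flags=1000 → (cmp)
[4] flags=1000 CS?F → skip
[5] flags=1000 GE?F → skip
[6] flags=1000 LT?T → r4=0x49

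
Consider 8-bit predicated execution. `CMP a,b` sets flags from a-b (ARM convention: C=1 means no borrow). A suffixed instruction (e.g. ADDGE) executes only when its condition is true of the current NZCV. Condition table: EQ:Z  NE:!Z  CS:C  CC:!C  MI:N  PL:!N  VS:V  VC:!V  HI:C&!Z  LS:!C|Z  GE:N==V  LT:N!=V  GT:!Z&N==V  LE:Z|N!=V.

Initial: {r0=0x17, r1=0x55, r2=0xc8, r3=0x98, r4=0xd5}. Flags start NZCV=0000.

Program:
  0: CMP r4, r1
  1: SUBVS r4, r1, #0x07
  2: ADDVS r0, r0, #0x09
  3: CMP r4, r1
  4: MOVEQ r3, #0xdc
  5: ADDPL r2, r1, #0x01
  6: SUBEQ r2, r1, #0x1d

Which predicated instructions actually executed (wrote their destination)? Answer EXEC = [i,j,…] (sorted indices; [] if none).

EXEC = []

0: ✓ CMP  NZCV=1010
1: · SUBVS
2: · ADDVS
3: ✓ CMP  NZCV=1010
4: · MOVEQ
5: · ADDPL
6: · SUBEQ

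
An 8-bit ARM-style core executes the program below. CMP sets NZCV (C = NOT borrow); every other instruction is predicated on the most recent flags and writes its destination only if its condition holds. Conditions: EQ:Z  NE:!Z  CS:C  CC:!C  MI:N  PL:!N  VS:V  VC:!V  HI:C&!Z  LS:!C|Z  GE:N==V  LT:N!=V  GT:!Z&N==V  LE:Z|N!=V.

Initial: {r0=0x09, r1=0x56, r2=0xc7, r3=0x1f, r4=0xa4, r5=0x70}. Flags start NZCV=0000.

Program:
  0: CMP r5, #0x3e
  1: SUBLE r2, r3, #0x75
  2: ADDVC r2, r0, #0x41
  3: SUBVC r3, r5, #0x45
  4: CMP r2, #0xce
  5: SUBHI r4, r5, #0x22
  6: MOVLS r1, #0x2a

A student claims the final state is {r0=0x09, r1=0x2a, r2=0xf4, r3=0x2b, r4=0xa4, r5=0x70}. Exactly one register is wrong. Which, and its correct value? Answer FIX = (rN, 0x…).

[0] flags=0010 → (cmp)
[1] flags=0010 LE?F → skip
[2] flags=0010 VC?T → r2=0x4a
[3] flags=0010 VC?T → r3=0x2b
[4] flags=0000 → (cmp)
[5] flags=0000 HI?F → skip
[6] flags=0000 LS?T → r1=0x2a

FIX = (r2, 0x4a)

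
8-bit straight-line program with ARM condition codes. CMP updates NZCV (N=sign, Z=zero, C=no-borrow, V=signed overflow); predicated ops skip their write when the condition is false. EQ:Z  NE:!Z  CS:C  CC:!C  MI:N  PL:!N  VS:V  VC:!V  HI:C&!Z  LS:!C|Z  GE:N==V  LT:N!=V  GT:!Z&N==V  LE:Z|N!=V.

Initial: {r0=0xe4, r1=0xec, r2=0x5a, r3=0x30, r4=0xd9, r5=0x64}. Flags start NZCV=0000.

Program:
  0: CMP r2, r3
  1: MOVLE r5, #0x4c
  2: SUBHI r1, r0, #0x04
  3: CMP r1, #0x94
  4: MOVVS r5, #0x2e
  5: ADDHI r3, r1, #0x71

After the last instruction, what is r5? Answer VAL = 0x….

VAL = 0x64

0: ✓ CMP  NZCV=0010
1: · MOVLE
2: ✓ SUBHI  r1←0xe0
3: ✓ CMP  NZCV=0010
4: · MOVVS
5: ✓ ADDHI  r3←0x51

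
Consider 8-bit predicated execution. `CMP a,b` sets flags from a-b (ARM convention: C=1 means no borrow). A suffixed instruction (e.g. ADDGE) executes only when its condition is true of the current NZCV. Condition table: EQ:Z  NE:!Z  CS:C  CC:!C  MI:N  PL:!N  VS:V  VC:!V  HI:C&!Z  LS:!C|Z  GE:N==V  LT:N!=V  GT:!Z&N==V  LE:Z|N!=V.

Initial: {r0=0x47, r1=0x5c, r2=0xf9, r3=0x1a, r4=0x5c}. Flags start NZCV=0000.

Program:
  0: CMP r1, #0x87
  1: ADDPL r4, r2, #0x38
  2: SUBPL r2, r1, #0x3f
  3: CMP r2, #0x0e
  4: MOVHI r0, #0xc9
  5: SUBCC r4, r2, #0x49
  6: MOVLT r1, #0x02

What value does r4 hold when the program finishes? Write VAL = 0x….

[0] flags=1001 → (cmp)
[1] flags=1001 PL?F → skip
[2] flags=1001 PL?F → skip
[3] flags=1010 → (cmp)
[4] flags=1010 HI?T → r0=0xc9
[5] flags=1010 CC?F → skip
[6] flags=1010 LT?T → r1=0x02

VAL = 0x5c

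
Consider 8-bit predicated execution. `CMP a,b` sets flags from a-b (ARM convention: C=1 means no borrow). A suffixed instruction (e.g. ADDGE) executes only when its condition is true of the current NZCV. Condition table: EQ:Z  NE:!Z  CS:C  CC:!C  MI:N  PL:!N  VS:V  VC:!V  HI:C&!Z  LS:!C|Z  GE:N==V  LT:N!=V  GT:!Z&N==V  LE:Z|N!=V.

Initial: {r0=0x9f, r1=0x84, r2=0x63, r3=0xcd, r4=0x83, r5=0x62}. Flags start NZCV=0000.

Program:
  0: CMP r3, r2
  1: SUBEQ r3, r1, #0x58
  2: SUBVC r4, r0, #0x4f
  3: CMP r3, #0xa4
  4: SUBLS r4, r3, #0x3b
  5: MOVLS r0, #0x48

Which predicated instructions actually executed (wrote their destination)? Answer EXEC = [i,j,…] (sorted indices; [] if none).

0: ✓ CMP  NZCV=0011
1: · SUBEQ
2: · SUBVC
3: ✓ CMP  NZCV=0010
4: · SUBLS
5: · MOVLS

EXEC = []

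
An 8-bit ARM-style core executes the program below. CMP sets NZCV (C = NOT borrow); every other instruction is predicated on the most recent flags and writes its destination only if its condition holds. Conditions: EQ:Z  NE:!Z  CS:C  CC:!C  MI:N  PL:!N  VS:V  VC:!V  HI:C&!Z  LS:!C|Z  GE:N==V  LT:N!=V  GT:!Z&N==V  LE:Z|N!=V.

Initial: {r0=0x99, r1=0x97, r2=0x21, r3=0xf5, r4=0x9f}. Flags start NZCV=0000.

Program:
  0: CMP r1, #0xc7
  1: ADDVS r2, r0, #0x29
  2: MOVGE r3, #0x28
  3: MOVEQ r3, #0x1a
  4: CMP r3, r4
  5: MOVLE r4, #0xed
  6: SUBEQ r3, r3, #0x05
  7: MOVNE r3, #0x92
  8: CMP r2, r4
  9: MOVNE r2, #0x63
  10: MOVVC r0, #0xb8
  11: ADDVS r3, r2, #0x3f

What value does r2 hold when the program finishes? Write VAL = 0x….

VAL = 0x63

0: ✓ CMP  NZCV=1000
1: · ADDVS
2: · MOVGE
3: · MOVEQ
4: ✓ CMP  NZCV=0010
5: · MOVLE
6: · SUBEQ
7: ✓ MOVNE  r3←0x92
8: ✓ CMP  NZCV=1001
9: ✓ MOVNE  r2←0x63
10: · MOVVC
11: ✓ ADDVS  r3←0xa2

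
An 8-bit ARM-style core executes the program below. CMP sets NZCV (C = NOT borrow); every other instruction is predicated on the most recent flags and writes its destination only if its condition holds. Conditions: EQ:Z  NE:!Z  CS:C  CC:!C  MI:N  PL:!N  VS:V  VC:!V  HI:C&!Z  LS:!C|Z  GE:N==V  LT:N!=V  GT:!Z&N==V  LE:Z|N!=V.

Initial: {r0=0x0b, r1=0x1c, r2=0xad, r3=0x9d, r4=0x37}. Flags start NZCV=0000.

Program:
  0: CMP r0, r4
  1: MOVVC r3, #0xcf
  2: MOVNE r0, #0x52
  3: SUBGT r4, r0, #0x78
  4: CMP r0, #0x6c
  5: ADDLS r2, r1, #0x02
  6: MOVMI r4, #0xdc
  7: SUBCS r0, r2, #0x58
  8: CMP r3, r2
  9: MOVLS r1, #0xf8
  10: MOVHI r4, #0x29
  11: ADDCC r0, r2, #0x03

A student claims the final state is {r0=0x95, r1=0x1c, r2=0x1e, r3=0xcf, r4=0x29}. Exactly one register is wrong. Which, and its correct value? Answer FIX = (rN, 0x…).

[0] flags=1000 → (cmp)
[1] flags=1000 VC?T → r3=0xcf
[2] flags=1000 NE?T → r0=0x52
[3] flags=1000 GT?F → skip
[4] flags=1000 → (cmp)
[5] flags=1000 LS?T → r2=0x1e
[6] flags=1000 MI?T → r4=0xdc
[7] flags=1000 CS?F → skip
[8] flags=1010 → (cmp)
[9] flags=1010 LS?F → skip
[10] flags=1010 HI?T → r4=0x29
[11] flags=1010 CC?F → skip

FIX = (r0, 0x52)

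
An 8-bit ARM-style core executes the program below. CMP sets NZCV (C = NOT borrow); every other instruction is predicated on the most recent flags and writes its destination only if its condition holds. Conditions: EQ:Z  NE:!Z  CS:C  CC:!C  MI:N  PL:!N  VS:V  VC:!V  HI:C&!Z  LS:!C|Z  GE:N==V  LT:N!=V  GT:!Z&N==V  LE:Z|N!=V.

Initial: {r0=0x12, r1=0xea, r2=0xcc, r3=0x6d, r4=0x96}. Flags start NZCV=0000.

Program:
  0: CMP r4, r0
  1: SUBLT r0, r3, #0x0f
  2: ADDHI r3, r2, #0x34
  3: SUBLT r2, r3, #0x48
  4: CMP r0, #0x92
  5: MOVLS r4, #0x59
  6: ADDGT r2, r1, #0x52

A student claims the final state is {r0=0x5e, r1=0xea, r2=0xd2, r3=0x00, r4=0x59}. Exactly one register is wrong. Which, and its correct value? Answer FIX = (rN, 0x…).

[0] flags=1010 → (cmp)
[1] flags=1010 LT?T → r0=0x5e
[2] flags=1010 HI?T → r3=0x00
[3] flags=1010 LT?T → r2=0xb8
[4] flags=1001 → (cmp)
[5] flags=1001 LS?T → r4=0x59
[6] flags=1001 GT?T → r2=0x3c

FIX = (r2, 0x3c)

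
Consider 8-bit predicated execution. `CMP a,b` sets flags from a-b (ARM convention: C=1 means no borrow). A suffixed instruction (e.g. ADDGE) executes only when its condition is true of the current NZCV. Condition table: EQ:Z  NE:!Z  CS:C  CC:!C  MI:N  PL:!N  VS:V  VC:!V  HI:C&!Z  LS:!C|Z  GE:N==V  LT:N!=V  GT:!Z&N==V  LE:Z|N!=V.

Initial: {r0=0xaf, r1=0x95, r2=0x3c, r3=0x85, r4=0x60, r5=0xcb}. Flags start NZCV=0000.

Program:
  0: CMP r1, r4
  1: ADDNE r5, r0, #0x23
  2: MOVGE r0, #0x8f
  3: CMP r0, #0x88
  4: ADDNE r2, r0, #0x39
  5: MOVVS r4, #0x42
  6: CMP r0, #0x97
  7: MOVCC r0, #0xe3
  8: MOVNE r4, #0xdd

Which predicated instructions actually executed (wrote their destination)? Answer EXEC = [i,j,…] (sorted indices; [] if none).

[0] flags=0011 → (cmp)
[1] flags=0011 NE?T → r5=0xd2
[2] flags=0011 GE?F → skip
[3] flags=0010 → (cmp)
[4] flags=0010 NE?T → r2=0xe8
[5] flags=0010 VS?F → skip
[6] flags=0010 → (cmp)
[7] flags=0010 CC?F → skip
[8] flags=0010 NE?T → r4=0xdd

EXEC = [1,4,8]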